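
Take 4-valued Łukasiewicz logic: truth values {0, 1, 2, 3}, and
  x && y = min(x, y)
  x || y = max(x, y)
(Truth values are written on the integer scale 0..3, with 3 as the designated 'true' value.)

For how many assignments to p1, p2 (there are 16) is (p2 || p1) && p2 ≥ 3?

p1 = 0, p2 = 0 ↦ 0  <
p1 = 0, p2 = 1 ↦ 1  <
p1 = 0, p2 = 2 ↦ 2  <
p1 = 0, p2 = 3 ↦ 3  ≥
p1 = 1, p2 = 0 ↦ 0  <
p1 = 1, p2 = 1 ↦ 1  <
p1 = 1, p2 = 2 ↦ 2  <
p1 = 1, p2 = 3 ↦ 3  ≥
p1 = 2, p2 = 0 ↦ 0  <
p1 = 2, p2 = 1 ↦ 1  <
p1 = 2, p2 = 2 ↦ 2  <
p1 = 2, p2 = 3 ↦ 3  ≥
p1 = 3, p2 = 0 ↦ 0  <
p1 = 3, p2 = 1 ↦ 1  <
p1 = 3, p2 = 2 ↦ 2  <
p1 = 3, p2 = 3 ↦ 3  ≥
So 4 of the 16 assignments meet the threshold.

4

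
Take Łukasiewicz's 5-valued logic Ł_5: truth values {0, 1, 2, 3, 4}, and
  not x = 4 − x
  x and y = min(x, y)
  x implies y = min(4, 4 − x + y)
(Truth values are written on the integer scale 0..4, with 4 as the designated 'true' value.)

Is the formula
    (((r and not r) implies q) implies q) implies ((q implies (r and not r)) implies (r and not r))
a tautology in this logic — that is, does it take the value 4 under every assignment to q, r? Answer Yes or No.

At q = 3, r = 3, for instance:
not r = not 3 = 1
r and not r = 3 and 1 = 1
(r and not r) implies q = 1 implies 3 = 4
((r and not r) implies q) implies q = 4 implies 3 = 3
q implies (r and not r) = 3 implies 1 = 2
(q implies (r and not r)) implies (r and not r) = 2 implies 1 = 3
(((r and not r) implies q) implies q) implies ((q implies (r and not r)) implies (r and not r)) = 3 implies 3 = 4
and checking the remaining 24 assignments likewise gives ≥ 4 in every case.

Yes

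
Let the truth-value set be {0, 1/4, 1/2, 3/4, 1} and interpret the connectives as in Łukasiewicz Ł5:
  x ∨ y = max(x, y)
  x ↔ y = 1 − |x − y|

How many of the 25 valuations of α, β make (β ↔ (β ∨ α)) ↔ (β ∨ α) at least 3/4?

14

value 1: 7 assignments (counts)
value 3/4: 7 assignments (counts)
value 1/2: 6 assignments
value 1/4: 3 assignments
value 0: 2 assignments
So 14 of the 25 assignments meet the threshold.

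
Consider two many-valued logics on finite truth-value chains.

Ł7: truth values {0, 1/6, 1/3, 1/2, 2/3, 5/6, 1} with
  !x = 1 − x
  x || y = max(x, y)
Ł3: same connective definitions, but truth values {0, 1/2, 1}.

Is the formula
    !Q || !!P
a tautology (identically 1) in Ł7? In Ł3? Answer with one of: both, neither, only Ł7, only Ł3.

In Ł7: at P = 0, Q = 1/6 the value is 5/6 — not a tautology.
In Ł3: at P = 0, Q = 1/2 the value is 1/2 — not a tautology.

neither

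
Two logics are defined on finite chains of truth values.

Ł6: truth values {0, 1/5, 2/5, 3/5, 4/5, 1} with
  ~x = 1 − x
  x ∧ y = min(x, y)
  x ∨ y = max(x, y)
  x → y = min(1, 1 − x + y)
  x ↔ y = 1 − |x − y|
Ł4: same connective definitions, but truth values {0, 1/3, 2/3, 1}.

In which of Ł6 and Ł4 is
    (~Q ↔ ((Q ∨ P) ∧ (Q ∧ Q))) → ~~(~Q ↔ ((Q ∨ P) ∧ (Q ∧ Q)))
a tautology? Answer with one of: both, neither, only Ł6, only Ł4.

both

In Ł6: every assignment gives 1 — tautology.
In Ł4: every assignment gives 1 — tautology.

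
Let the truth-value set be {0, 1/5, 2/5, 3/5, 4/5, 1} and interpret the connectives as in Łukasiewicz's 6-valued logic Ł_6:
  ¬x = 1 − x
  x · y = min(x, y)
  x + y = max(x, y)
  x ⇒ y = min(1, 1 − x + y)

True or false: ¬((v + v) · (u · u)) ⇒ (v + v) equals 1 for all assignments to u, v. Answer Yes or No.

No

Counterexample: take u = 0, v = 0.
v + v = 0 + 0 = 0
u · u = 0 · 0 = 0
(v + v) · (u · u) = 0 · 0 = 0
¬((v + v) · (u · u)) = ¬0 = 1
¬((v + v) · (u · u)) ⇒ (v + v) = 1 ⇒ 0 = 0
This gives 0 ≠ 1.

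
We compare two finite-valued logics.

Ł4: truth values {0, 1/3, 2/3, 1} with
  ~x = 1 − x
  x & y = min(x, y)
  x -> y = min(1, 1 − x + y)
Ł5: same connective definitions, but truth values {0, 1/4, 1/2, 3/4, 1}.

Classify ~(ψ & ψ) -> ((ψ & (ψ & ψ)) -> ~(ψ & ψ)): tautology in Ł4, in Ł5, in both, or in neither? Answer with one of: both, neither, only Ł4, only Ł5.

In Ł4: every assignment gives 1 — tautology.
In Ł5: every assignment gives 1 — tautology.

both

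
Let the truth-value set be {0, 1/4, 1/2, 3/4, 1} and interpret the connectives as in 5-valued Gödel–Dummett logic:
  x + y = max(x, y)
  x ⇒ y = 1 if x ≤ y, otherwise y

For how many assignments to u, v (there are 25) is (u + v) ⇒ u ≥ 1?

value 1: 15 assignments (counts)
value 3/4: 1 assignment
value 1/2: 2 assignments
value 1/4: 3 assignments
value 0: 4 assignments
So 15 of the 25 assignments meet the threshold.

15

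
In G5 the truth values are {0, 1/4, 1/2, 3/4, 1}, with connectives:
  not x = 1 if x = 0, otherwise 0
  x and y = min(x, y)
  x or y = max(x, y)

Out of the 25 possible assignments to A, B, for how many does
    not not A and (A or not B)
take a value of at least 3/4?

12

value 1: 8 assignments (counts)
value 3/4: 4 assignments (counts)
value 1/2: 4 assignments
value 1/4: 4 assignments
value 0: 5 assignments
So 12 of the 25 assignments meet the threshold.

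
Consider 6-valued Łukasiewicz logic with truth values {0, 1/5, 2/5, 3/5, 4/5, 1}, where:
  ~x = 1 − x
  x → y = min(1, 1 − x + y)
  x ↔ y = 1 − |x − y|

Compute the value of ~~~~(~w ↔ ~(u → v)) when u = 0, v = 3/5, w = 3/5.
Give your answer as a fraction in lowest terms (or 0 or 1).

3/5

~w = ~3/5 = 2/5
u → v = 0 → 3/5 = 1
~(u → v) = ~1 = 0
~w ↔ ~(u → v) = 2/5 ↔ 0 = 3/5
~(~w ↔ ~(u → v)) = ~3/5 = 2/5
~~(~w ↔ ~(u → v)) = ~2/5 = 3/5
~~~(~w ↔ ~(u → v)) = ~3/5 = 2/5
~~~~(~w ↔ ~(u → v)) = ~2/5 = 3/5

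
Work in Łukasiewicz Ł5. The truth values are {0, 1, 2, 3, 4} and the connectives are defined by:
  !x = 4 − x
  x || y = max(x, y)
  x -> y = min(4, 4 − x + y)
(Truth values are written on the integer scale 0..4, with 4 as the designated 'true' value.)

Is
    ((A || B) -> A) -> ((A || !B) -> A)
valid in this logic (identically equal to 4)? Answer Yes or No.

Counterexample: take A = 0, B = 0.
A || B = 0 || 0 = 0
(A || B) -> A = 0 -> 0 = 4
!B = !0 = 4
A || !B = 0 || 4 = 4
(A || !B) -> A = 4 -> 0 = 0
((A || B) -> A) -> ((A || !B) -> A) = 4 -> 0 = 0
This gives 0 ≠ 4.

No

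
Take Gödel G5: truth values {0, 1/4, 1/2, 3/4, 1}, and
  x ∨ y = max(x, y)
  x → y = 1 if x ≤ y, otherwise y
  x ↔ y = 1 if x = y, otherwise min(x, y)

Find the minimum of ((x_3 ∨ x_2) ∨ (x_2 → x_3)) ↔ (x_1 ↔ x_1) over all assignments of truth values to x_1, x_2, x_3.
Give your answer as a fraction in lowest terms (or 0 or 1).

Take x_1 = 0, x_2 = 1/4, x_3 = 0:
x_3 ∨ x_2 = 0 ∨ 1/4 = 1/4
x_2 → x_3 = 1/4 → 0 = 0
(x_3 ∨ x_2) ∨ (x_2 → x_3) = 1/4 ∨ 0 = 1/4
x_1 ↔ x_1 = 0 ↔ 0 = 1
((x_3 ∨ x_2) ∨ (x_2 → x_3)) ↔ (x_1 ↔ x_1) = 1/4 ↔ 1 = 1/4
No assignment yields a value below 1/4, so this is the minimum.

1/4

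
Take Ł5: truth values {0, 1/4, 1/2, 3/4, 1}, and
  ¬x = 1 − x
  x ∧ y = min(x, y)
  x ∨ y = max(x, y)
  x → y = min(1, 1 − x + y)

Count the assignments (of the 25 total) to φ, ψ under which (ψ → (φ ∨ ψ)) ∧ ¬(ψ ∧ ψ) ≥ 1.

value 1: 5 assignments (counts)
value 3/4: 5 assignments
value 1/2: 5 assignments
value 1/4: 5 assignments
value 0: 5 assignments
So 5 of the 25 assignments meet the threshold.

5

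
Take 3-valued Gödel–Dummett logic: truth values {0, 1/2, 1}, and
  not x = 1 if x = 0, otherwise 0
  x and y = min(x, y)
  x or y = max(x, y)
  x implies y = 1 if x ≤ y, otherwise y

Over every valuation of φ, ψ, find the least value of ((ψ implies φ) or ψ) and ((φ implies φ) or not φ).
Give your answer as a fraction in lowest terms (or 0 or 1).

1/2

Take φ = 0, ψ = 1/2:
ψ implies φ = 1/2 implies 0 = 0
(ψ implies φ) or ψ = 0 or 1/2 = 1/2
φ implies φ = 0 implies 0 = 1
not φ = not 0 = 1
(φ implies φ) or not φ = 1 or 1 = 1
((ψ implies φ) or ψ) and ((φ implies φ) or not φ) = 1/2 and 1 = 1/2
No assignment yields a value below 1/2, so this is the minimum.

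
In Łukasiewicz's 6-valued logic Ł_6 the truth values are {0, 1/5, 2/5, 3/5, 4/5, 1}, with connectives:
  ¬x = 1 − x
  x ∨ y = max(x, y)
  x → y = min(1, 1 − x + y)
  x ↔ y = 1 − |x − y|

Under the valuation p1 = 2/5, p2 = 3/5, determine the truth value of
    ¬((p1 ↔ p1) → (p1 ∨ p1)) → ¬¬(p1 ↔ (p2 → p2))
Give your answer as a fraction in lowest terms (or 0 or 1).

4/5

p1 ↔ p1 = 2/5 ↔ 2/5 = 1
p1 ∨ p1 = 2/5 ∨ 2/5 = 2/5
(p1 ↔ p1) → (p1 ∨ p1) = 1 → 2/5 = 2/5
¬((p1 ↔ p1) → (p1 ∨ p1)) = ¬2/5 = 3/5
p2 → p2 = 3/5 → 3/5 = 1
p1 ↔ (p2 → p2) = 2/5 ↔ 1 = 2/5
¬(p1 ↔ (p2 → p2)) = ¬2/5 = 3/5
¬¬(p1 ↔ (p2 → p2)) = ¬3/5 = 2/5
¬((p1 ↔ p1) → (p1 ∨ p1)) → ¬¬(p1 ↔ (p2 → p2)) = 3/5 → 2/5 = 4/5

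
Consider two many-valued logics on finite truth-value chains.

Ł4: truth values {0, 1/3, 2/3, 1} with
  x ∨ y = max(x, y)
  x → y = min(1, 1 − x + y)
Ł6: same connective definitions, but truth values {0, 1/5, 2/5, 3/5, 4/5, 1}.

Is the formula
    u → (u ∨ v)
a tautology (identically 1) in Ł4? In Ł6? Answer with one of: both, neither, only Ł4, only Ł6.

both

In Ł4: every assignment gives 1 — tautology.
In Ł6: every assignment gives 1 — tautology.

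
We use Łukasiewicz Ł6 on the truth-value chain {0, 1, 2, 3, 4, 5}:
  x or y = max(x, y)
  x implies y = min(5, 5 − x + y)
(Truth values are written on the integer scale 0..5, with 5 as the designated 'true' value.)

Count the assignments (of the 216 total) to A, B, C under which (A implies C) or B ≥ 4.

176

value 5: 141 assignments (counts)
value 4: 35 assignments (counts)
value 3: 22 assignments
value 2: 12 assignments
value 1: 5 assignments
value 0: 1 assignment
So 176 of the 216 assignments meet the threshold.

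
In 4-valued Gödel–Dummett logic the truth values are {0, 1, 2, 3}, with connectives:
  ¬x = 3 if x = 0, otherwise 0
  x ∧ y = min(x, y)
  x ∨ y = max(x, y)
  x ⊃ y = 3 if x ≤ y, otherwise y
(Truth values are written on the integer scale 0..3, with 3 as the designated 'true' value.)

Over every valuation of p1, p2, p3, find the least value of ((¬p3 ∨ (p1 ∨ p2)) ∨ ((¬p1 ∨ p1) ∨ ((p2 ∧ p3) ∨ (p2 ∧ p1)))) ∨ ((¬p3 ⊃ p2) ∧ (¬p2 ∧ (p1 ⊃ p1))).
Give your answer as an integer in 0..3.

Take p1 = 1, p2 = 1, p3 = 1:
¬p3 = ¬1 = 0
p1 ∨ p2 = 1 ∨ 1 = 1
¬p3 ∨ (p1 ∨ p2) = 0 ∨ 1 = 1
¬p1 = ¬1 = 0
¬p1 ∨ p1 = 0 ∨ 1 = 1
p2 ∧ p3 = 1 ∧ 1 = 1
p2 ∧ p1 = 1 ∧ 1 = 1
(p2 ∧ p3) ∨ (p2 ∧ p1) = 1 ∨ 1 = 1
(¬p1 ∨ p1) ∨ ((p2 ∧ p3) ∨ (p2 ∧ p1)) = 1 ∨ 1 = 1
(¬p3 ∨ (p1 ∨ p2)) ∨ ((¬p1 ∨ p1) ∨ ((p2 ∧ p3) ∨ (p2 ∧ p1))) = 1 ∨ 1 = 1
¬p3 = ¬1 = 0
¬p3 ⊃ p2 = 0 ⊃ 1 = 3
¬p2 = ¬1 = 0
p1 ⊃ p1 = 1 ⊃ 1 = 3
¬p2 ∧ (p1 ⊃ p1) = 0 ∧ 3 = 0
(¬p3 ⊃ p2) ∧ (¬p2 ∧ (p1 ⊃ p1)) = 3 ∧ 0 = 0
((¬p3 ∨ (p1 ∨ p2)) ∨ ((¬p1 ∨ p1) ∨ ((p2 ∧ p3) ∨ (p2 ∧ p1)))) ∨ ((¬p3 ⊃ p2) ∧ (¬p2 ∧ (p1 ⊃ p1))) = 1 ∨ 0 = 1
No assignment yields a value below 1, so this is the minimum.

1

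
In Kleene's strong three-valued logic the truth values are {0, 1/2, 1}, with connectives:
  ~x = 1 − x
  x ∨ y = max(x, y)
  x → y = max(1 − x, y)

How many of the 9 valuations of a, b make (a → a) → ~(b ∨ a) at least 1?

a = 0, b = 0 ↦ 1  ≥
a = 0, b = 1/2 ↦ 1/2  <
a = 0, b = 1 ↦ 0  <
a = 1/2, b = 0 ↦ 1/2  <
a = 1/2, b = 1/2 ↦ 1/2  <
a = 1/2, b = 1 ↦ 1/2  <
a = 1, b = 0 ↦ 0  <
a = 1, b = 1/2 ↦ 0  <
a = 1, b = 1 ↦ 0  <
So 1 of the 9 assignments meets the threshold.

1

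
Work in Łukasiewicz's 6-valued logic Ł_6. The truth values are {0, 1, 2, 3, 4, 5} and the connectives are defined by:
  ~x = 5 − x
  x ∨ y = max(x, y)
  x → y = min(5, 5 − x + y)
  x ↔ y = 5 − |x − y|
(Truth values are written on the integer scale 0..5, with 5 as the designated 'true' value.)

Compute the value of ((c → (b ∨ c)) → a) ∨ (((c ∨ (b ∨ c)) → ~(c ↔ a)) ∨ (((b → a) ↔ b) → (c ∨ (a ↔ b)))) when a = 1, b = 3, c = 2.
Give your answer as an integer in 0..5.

b ∨ c = 3 ∨ 2 = 3
c → (b ∨ c) = 2 → 3 = 5
(c → (b ∨ c)) → a = 5 → 1 = 1
b ∨ c = 3 ∨ 2 = 3
c ∨ (b ∨ c) = 2 ∨ 3 = 3
c ↔ a = 2 ↔ 1 = 4
~(c ↔ a) = ~4 = 1
(c ∨ (b ∨ c)) → ~(c ↔ a) = 3 → 1 = 3
b → a = 3 → 1 = 3
(b → a) ↔ b = 3 ↔ 3 = 5
a ↔ b = 1 ↔ 3 = 3
c ∨ (a ↔ b) = 2 ∨ 3 = 3
((b → a) ↔ b) → (c ∨ (a ↔ b)) = 5 → 3 = 3
((c ∨ (b ∨ c)) → ~(c ↔ a)) ∨ (((b → a) ↔ b) → (c ∨ (a ↔ b))) = 3 ∨ 3 = 3
((c → (b ∨ c)) → a) ∨ (((c ∨ (b ∨ c)) → ~(c ↔ a)) ∨ (((b → a) ↔ b) → (c ∨ (a ↔ b)))) = 1 ∨ 3 = 3

3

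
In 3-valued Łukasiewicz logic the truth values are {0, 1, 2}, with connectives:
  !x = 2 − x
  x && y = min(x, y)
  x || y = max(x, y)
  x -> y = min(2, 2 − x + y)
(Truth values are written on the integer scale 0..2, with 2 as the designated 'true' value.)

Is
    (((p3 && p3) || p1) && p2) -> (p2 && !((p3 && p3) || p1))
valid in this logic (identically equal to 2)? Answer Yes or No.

Counterexample: take p1 = 0, p2 = 1, p3 = 2.
p3 && p3 = 2 && 2 = 2
(p3 && p3) || p1 = 2 || 0 = 2
((p3 && p3) || p1) && p2 = 2 && 1 = 1
p3 && p3 = 2 && 2 = 2
(p3 && p3) || p1 = 2 || 0 = 2
!((p3 && p3) || p1) = !2 = 0
p2 && !((p3 && p3) || p1) = 1 && 0 = 0
(((p3 && p3) || p1) && p2) -> (p2 && !((p3 && p3) || p1)) = 1 -> 0 = 1
This gives 1 ≠ 2.

No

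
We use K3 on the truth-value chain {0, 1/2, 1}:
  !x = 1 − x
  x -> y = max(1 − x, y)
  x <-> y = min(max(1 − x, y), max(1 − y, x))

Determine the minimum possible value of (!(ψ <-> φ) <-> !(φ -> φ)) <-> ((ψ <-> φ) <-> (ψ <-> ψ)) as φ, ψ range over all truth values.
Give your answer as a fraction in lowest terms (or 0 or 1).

Take φ = 0, ψ = 1/2:
ψ <-> φ = 1/2 <-> 0 = 1/2
!(ψ <-> φ) = !1/2 = 1/2
φ -> φ = 0 -> 0 = 1
!(φ -> φ) = !1 = 0
!(ψ <-> φ) <-> !(φ -> φ) = 1/2 <-> 0 = 1/2
ψ <-> φ = 1/2 <-> 0 = 1/2
ψ <-> ψ = 1/2 <-> 1/2 = 1/2
(ψ <-> φ) <-> (ψ <-> ψ) = 1/2 <-> 1/2 = 1/2
(!(ψ <-> φ) <-> !(φ -> φ)) <-> ((ψ <-> φ) <-> (ψ <-> ψ)) = 1/2 <-> 1/2 = 1/2
No assignment yields a value below 1/2, so this is the minimum.

1/2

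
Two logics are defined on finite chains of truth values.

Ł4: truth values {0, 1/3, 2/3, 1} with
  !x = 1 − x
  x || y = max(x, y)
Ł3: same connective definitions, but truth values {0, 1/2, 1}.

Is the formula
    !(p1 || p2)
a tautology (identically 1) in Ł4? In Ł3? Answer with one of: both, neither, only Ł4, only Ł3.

In Ł4: at p1 = 0, p2 = 1/3 the value is 2/3 — not a tautology.
In Ł3: at p1 = 0, p2 = 1/2 the value is 1/2 — not a tautology.

neither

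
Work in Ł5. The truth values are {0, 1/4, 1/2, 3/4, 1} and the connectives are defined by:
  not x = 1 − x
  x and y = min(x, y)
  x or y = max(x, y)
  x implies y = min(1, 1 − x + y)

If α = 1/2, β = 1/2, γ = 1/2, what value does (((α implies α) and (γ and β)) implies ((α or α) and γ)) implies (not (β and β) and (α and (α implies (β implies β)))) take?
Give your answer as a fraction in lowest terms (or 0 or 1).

1/2

α implies α = 1/2 implies 1/2 = 1
γ and β = 1/2 and 1/2 = 1/2
(α implies α) and (γ and β) = 1 and 1/2 = 1/2
α or α = 1/2 or 1/2 = 1/2
(α or α) and γ = 1/2 and 1/2 = 1/2
((α implies α) and (γ and β)) implies ((α or α) and γ) = 1/2 implies 1/2 = 1
β and β = 1/2 and 1/2 = 1/2
not (β and β) = not 1/2 = 1/2
β implies β = 1/2 implies 1/2 = 1
α implies (β implies β) = 1/2 implies 1 = 1
α and (α implies (β implies β)) = 1/2 and 1 = 1/2
not (β and β) and (α and (α implies (β implies β))) = 1/2 and 1/2 = 1/2
(((α implies α) and (γ and β)) implies ((α or α) and γ)) implies (not (β and β) and (α and (α implies (β implies β)))) = 1 implies 1/2 = 1/2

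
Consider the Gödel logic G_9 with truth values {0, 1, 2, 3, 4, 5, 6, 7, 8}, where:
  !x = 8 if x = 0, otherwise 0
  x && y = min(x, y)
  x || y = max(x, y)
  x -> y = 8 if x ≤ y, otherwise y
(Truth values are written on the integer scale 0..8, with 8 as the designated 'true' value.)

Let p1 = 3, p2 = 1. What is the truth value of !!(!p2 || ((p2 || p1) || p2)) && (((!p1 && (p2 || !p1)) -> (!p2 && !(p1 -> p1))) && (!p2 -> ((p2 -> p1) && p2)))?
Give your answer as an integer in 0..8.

8

!p2 = !1 = 0
p2 || p1 = 1 || 3 = 3
(p2 || p1) || p2 = 3 || 1 = 3
!p2 || ((p2 || p1) || p2) = 0 || 3 = 3
!(!p2 || ((p2 || p1) || p2)) = !3 = 0
!!(!p2 || ((p2 || p1) || p2)) = !0 = 8
!p1 = !3 = 0
!p1 = !3 = 0
p2 || !p1 = 1 || 0 = 1
!p1 && (p2 || !p1) = 0 && 1 = 0
!p2 = !1 = 0
p1 -> p1 = 3 -> 3 = 8
!(p1 -> p1) = !8 = 0
!p2 && !(p1 -> p1) = 0 && 0 = 0
(!p1 && (p2 || !p1)) -> (!p2 && !(p1 -> p1)) = 0 -> 0 = 8
!p2 = !1 = 0
p2 -> p1 = 1 -> 3 = 8
(p2 -> p1) && p2 = 8 && 1 = 1
!p2 -> ((p2 -> p1) && p2) = 0 -> 1 = 8
((!p1 && (p2 || !p1)) -> (!p2 && !(p1 -> p1))) && (!p2 -> ((p2 -> p1) && p2)) = 8 && 8 = 8
!!(!p2 || ((p2 || p1) || p2)) && (((!p1 && (p2 || !p1)) -> (!p2 && !(p1 -> p1))) && (!p2 -> ((p2 -> p1) && p2))) = 8 && 8 = 8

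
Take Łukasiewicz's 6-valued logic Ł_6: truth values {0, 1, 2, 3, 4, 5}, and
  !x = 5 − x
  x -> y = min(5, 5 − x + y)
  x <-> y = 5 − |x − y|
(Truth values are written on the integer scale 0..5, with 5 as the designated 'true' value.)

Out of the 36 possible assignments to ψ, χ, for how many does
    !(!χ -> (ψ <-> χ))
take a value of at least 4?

2

value 5: 1 assignment (counts)
value 4: 1 assignment (counts)
value 3: 2 assignments
value 2: 2 assignments
value 1: 3 assignments
value 0: 27 assignments
So 2 of the 36 assignments meet the threshold.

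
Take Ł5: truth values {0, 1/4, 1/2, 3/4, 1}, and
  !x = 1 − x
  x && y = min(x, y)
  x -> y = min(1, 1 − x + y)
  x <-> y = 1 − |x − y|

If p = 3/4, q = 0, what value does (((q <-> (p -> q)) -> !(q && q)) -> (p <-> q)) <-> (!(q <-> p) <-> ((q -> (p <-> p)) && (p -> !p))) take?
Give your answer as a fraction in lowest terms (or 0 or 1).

1/2

p -> q = 3/4 -> 0 = 1/4
q <-> (p -> q) = 0 <-> 1/4 = 3/4
q && q = 0 && 0 = 0
!(q && q) = !0 = 1
(q <-> (p -> q)) -> !(q && q) = 3/4 -> 1 = 1
p <-> q = 3/4 <-> 0 = 1/4
((q <-> (p -> q)) -> !(q && q)) -> (p <-> q) = 1 -> 1/4 = 1/4
q <-> p = 0 <-> 3/4 = 1/4
!(q <-> p) = !1/4 = 3/4
p <-> p = 3/4 <-> 3/4 = 1
q -> (p <-> p) = 0 -> 1 = 1
!p = !3/4 = 1/4
p -> !p = 3/4 -> 1/4 = 1/2
(q -> (p <-> p)) && (p -> !p) = 1 && 1/2 = 1/2
!(q <-> p) <-> ((q -> (p <-> p)) && (p -> !p)) = 3/4 <-> 1/2 = 3/4
(((q <-> (p -> q)) -> !(q && q)) -> (p <-> q)) <-> (!(q <-> p) <-> ((q -> (p <-> p)) && (p -> !p))) = 1/4 <-> 3/4 = 1/2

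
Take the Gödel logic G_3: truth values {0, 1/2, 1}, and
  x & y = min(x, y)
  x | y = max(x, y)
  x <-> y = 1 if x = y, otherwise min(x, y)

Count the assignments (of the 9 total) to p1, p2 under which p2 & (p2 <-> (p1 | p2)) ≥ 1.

p1 = 0, p2 = 0 ↦ 0  <
p1 = 0, p2 = 1/2 ↦ 1/2  <
p1 = 0, p2 = 1 ↦ 1  ≥
p1 = 1/2, p2 = 0 ↦ 0  <
p1 = 1/2, p2 = 1/2 ↦ 1/2  <
p1 = 1/2, p2 = 1 ↦ 1  ≥
p1 = 1, p2 = 0 ↦ 0  <
p1 = 1, p2 = 1/2 ↦ 1/2  <
p1 = 1, p2 = 1 ↦ 1  ≥
So 3 of the 9 assignments meet the threshold.

3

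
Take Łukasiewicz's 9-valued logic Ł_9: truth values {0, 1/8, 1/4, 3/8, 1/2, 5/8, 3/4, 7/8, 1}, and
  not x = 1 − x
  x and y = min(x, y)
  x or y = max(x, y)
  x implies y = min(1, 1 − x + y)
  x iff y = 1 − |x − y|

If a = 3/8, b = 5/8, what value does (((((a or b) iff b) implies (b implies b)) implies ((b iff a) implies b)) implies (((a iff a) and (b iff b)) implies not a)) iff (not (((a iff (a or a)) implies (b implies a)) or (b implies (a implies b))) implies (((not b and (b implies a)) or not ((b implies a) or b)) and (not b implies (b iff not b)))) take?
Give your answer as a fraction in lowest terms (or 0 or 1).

3/4

a or b = 3/8 or 5/8 = 5/8
(a or b) iff b = 5/8 iff 5/8 = 1
b implies b = 5/8 implies 5/8 = 1
((a or b) iff b) implies (b implies b) = 1 implies 1 = 1
b iff a = 5/8 iff 3/8 = 3/4
(b iff a) implies b = 3/4 implies 5/8 = 7/8
(((a or b) iff b) implies (b implies b)) implies ((b iff a) implies b) = 1 implies 7/8 = 7/8
a iff a = 3/8 iff 3/8 = 1
b iff b = 5/8 iff 5/8 = 1
(a iff a) and (b iff b) = 1 and 1 = 1
not a = not 3/8 = 5/8
((a iff a) and (b iff b)) implies not a = 1 implies 5/8 = 5/8
((((a or b) iff b) implies (b implies b)) implies ((b iff a) implies b)) implies (((a iff a) and (b iff b)) implies not a) = 7/8 implies 5/8 = 3/4
a or a = 3/8 or 3/8 = 3/8
a iff (a or a) = 3/8 iff 3/8 = 1
b implies a = 5/8 implies 3/8 = 3/4
(a iff (a or a)) implies (b implies a) = 1 implies 3/4 = 3/4
a implies b = 3/8 implies 5/8 = 1
b implies (a implies b) = 5/8 implies 1 = 1
((a iff (a or a)) implies (b implies a)) or (b implies (a implies b)) = 3/4 or 1 = 1
not (((a iff (a or a)) implies (b implies a)) or (b implies (a implies b))) = not 1 = 0
not b = not 5/8 = 3/8
b implies a = 5/8 implies 3/8 = 3/4
not b and (b implies a) = 3/8 and 3/4 = 3/8
b implies a = 5/8 implies 3/8 = 3/4
(b implies a) or b = 3/4 or 5/8 = 3/4
not ((b implies a) or b) = not 3/4 = 1/4
(not b and (b implies a)) or not ((b implies a) or b) = 3/8 or 1/4 = 3/8
not b = not 5/8 = 3/8
not b = not 5/8 = 3/8
b iff not b = 5/8 iff 3/8 = 3/4
not b implies (b iff not b) = 3/8 implies 3/4 = 1
((not b and (b implies a)) or not ((b implies a) or b)) and (not b implies (b iff not b)) = 3/8 and 1 = 3/8
not (((a iff (a or a)) implies (b implies a)) or (b implies (a implies b))) implies (((not b and (b implies a)) or not ((b implies a) or b)) and (not b implies (b iff not b))) = 0 implies 3/8 = 1
(((((a or b) iff b) implies (b implies b)) implies ((b iff a) implies b)) implies (((a iff a) and (b iff b)) implies not a)) iff (not (((a iff (a or a)) implies (b implies a)) or (b implies (a implies b))) implies (((not b and (b implies a)) or not ((b implies a) or b)) and (not b implies (b iff not b)))) = 3/4 iff 1 = 3/4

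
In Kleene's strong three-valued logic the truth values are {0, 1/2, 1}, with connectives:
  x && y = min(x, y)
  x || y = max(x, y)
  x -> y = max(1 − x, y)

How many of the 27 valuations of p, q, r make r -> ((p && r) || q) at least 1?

value 1: 17 assignments (counts)
value 1/2: 9 assignments
value 0: 1 assignment
So 17 of the 27 assignments meet the threshold.

17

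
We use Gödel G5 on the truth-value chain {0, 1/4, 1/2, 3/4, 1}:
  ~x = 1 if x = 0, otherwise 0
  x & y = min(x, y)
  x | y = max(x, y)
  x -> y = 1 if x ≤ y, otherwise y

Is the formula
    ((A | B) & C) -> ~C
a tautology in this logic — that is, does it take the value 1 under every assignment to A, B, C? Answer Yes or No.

Counterexample: take A = 0, B = 1/4, C = 1/4.
A | B = 0 | 1/4 = 1/4
(A | B) & C = 1/4 & 1/4 = 1/4
~C = ~1/4 = 0
((A | B) & C) -> ~C = 1/4 -> 0 = 0
This gives 0 ≠ 1.

No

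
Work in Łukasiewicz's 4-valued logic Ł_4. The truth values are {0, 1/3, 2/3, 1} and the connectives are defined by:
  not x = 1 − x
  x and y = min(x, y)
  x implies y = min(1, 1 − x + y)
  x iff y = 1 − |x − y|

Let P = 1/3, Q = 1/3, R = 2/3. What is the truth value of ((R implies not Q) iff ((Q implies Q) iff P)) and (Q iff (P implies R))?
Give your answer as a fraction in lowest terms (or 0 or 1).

not Q = not 1/3 = 2/3
R implies not Q = 2/3 implies 2/3 = 1
Q implies Q = 1/3 implies 1/3 = 1
(Q implies Q) iff P = 1 iff 1/3 = 1/3
(R implies not Q) iff ((Q implies Q) iff P) = 1 iff 1/3 = 1/3
P implies R = 1/3 implies 2/3 = 1
Q iff (P implies R) = 1/3 iff 1 = 1/3
((R implies not Q) iff ((Q implies Q) iff P)) and (Q iff (P implies R)) = 1/3 and 1/3 = 1/3

1/3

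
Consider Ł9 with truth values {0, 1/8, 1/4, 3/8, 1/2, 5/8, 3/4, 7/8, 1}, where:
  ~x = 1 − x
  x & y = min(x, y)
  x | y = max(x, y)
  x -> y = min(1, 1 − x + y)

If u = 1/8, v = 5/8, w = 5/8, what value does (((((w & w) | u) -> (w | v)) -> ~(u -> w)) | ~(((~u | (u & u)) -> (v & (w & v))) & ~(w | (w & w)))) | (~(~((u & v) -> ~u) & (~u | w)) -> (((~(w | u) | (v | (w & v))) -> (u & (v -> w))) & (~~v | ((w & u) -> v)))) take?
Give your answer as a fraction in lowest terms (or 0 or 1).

w & w = 5/8 & 5/8 = 5/8
(w & w) | u = 5/8 | 1/8 = 5/8
w | v = 5/8 | 5/8 = 5/8
((w & w) | u) -> (w | v) = 5/8 -> 5/8 = 1
u -> w = 1/8 -> 5/8 = 1
~(u -> w) = ~1 = 0
(((w & w) | u) -> (w | v)) -> ~(u -> w) = 1 -> 0 = 0
~u = ~1/8 = 7/8
u & u = 1/8 & 1/8 = 1/8
~u | (u & u) = 7/8 | 1/8 = 7/8
w & v = 5/8 & 5/8 = 5/8
v & (w & v) = 5/8 & 5/8 = 5/8
(~u | (u & u)) -> (v & (w & v)) = 7/8 -> 5/8 = 3/4
w & w = 5/8 & 5/8 = 5/8
w | (w & w) = 5/8 | 5/8 = 5/8
~(w | (w & w)) = ~5/8 = 3/8
((~u | (u & u)) -> (v & (w & v))) & ~(w | (w & w)) = 3/4 & 3/8 = 3/8
~(((~u | (u & u)) -> (v & (w & v))) & ~(w | (w & w))) = ~3/8 = 5/8
((((w & w) | u) -> (w | v)) -> ~(u -> w)) | ~(((~u | (u & u)) -> (v & (w & v))) & ~(w | (w & w))) = 0 | 5/8 = 5/8
u & v = 1/8 & 5/8 = 1/8
~u = ~1/8 = 7/8
(u & v) -> ~u = 1/8 -> 7/8 = 1
~((u & v) -> ~u) = ~1 = 0
~u = ~1/8 = 7/8
~u | w = 7/8 | 5/8 = 7/8
~((u & v) -> ~u) & (~u | w) = 0 & 7/8 = 0
~(~((u & v) -> ~u) & (~u | w)) = ~0 = 1
w | u = 5/8 | 1/8 = 5/8
~(w | u) = ~5/8 = 3/8
w & v = 5/8 & 5/8 = 5/8
v | (w & v) = 5/8 | 5/8 = 5/8
~(w | u) | (v | (w & v)) = 3/8 | 5/8 = 5/8
v -> w = 5/8 -> 5/8 = 1
u & (v -> w) = 1/8 & 1 = 1/8
(~(w | u) | (v | (w & v))) -> (u & (v -> w)) = 5/8 -> 1/8 = 1/2
~v = ~5/8 = 3/8
~~v = ~3/8 = 5/8
w & u = 5/8 & 1/8 = 1/8
(w & u) -> v = 1/8 -> 5/8 = 1
~~v | ((w & u) -> v) = 5/8 | 1 = 1
((~(w | u) | (v | (w & v))) -> (u & (v -> w))) & (~~v | ((w & u) -> v)) = 1/2 & 1 = 1/2
~(~((u & v) -> ~u) & (~u | w)) -> (((~(w | u) | (v | (w & v))) -> (u & (v -> w))) & (~~v | ((w & u) -> v))) = 1 -> 1/2 = 1/2
(((((w & w) | u) -> (w | v)) -> ~(u -> w)) | ~(((~u | (u & u)) -> (v & (w & v))) & ~(w | (w & w)))) | (~(~((u & v) -> ~u) & (~u | w)) -> (((~(w | u) | (v | (w & v))) -> (u & (v -> w))) & (~~v | ((w & u) -> v)))) = 5/8 | 1/2 = 5/8

5/8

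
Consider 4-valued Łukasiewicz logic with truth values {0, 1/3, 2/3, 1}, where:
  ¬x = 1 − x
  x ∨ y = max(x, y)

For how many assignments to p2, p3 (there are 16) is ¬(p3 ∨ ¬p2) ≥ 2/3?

p2 = 0, p3 = 0 ↦ 0  <
p2 = 0, p3 = 1/3 ↦ 0  <
p2 = 0, p3 = 2/3 ↦ 0  <
p2 = 0, p3 = 1 ↦ 0  <
p2 = 1/3, p3 = 0 ↦ 1/3  <
p2 = 1/3, p3 = 1/3 ↦ 1/3  <
p2 = 1/3, p3 = 2/3 ↦ 1/3  <
p2 = 1/3, p3 = 1 ↦ 0  <
p2 = 2/3, p3 = 0 ↦ 2/3  ≥
p2 = 2/3, p3 = 1/3 ↦ 2/3  ≥
p2 = 2/3, p3 = 2/3 ↦ 1/3  <
p2 = 2/3, p3 = 1 ↦ 0  <
p2 = 1, p3 = 0 ↦ 1  ≥
p2 = 1, p3 = 1/3 ↦ 2/3  ≥
p2 = 1, p3 = 2/3 ↦ 1/3  <
p2 = 1, p3 = 1 ↦ 0  <
So 4 of the 16 assignments meet the threshold.

4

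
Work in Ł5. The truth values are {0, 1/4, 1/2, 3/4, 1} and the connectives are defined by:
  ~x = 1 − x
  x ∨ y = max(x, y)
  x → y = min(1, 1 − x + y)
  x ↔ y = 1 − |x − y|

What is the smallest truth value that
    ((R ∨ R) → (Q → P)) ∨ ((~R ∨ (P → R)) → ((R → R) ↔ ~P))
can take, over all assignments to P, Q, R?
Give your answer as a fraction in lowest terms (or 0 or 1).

1/2

Take P = 1/2, Q = 1, R = 1:
R ∨ R = 1 ∨ 1 = 1
Q → P = 1 → 1/2 = 1/2
(R ∨ R) → (Q → P) = 1 → 1/2 = 1/2
~R = ~1 = 0
P → R = 1/2 → 1 = 1
~R ∨ (P → R) = 0 ∨ 1 = 1
R → R = 1 → 1 = 1
~P = ~1/2 = 1/2
(R → R) ↔ ~P = 1 ↔ 1/2 = 1/2
(~R ∨ (P → R)) → ((R → R) ↔ ~P) = 1 → 1/2 = 1/2
((R ∨ R) → (Q → P)) ∨ ((~R ∨ (P → R)) → ((R → R) ↔ ~P)) = 1/2 ∨ 1/2 = 1/2
No assignment yields a value below 1/2, so this is the minimum.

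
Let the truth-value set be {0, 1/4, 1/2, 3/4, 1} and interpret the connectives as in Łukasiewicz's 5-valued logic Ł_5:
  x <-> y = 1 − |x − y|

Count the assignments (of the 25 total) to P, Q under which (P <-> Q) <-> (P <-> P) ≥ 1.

value 1: 5 assignments (counts)
value 3/4: 8 assignments
value 1/2: 6 assignments
value 1/4: 4 assignments
value 0: 2 assignments
So 5 of the 25 assignments meet the threshold.

5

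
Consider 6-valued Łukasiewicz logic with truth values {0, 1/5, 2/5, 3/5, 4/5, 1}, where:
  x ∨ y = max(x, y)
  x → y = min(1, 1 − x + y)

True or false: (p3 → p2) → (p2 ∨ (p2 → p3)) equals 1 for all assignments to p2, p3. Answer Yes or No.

No

Counterexample: take p2 = 1/5, p3 = 0.
p3 → p2 = 0 → 1/5 = 1
p2 → p3 = 1/5 → 0 = 4/5
p2 ∨ (p2 → p3) = 1/5 ∨ 4/5 = 4/5
(p3 → p2) → (p2 ∨ (p2 → p3)) = 1 → 4/5 = 4/5
This gives 4/5 ≠ 1.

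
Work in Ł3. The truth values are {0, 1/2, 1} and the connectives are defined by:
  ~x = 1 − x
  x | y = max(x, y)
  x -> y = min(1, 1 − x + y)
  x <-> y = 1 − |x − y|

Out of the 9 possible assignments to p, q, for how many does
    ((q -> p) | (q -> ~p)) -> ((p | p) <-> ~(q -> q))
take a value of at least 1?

4

p = 0, q = 0 ↦ 1  ≥
p = 0, q = 1/2 ↦ 1  ≥
p = 0, q = 1 ↦ 1  ≥
p = 1/2, q = 0 ↦ 1/2  <
p = 1/2, q = 1/2 ↦ 1/2  <
p = 1/2, q = 1 ↦ 1  ≥
p = 1, q = 0 ↦ 0  <
p = 1, q = 1/2 ↦ 0  <
p = 1, q = 1 ↦ 0  <
So 4 of the 9 assignments meet the threshold.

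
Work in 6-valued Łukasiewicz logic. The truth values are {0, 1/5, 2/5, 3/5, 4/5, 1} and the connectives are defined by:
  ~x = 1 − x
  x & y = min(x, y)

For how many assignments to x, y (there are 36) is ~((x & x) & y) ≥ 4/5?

value 1: 11 assignments (counts)
value 4/5: 9 assignments (counts)
value 3/5: 7 assignments
value 2/5: 5 assignments
value 1/5: 3 assignments
value 0: 1 assignment
So 20 of the 36 assignments meet the threshold.

20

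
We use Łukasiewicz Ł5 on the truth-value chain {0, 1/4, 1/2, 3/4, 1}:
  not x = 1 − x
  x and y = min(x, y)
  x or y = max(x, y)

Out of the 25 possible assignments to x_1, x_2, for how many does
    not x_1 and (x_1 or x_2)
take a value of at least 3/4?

value 1: 1 assignment (counts)
value 3/4: 3 assignments (counts)
value 1/2: 7 assignments
value 1/4: 8 assignments
value 0: 6 assignments
So 4 of the 25 assignments meet the threshold.

4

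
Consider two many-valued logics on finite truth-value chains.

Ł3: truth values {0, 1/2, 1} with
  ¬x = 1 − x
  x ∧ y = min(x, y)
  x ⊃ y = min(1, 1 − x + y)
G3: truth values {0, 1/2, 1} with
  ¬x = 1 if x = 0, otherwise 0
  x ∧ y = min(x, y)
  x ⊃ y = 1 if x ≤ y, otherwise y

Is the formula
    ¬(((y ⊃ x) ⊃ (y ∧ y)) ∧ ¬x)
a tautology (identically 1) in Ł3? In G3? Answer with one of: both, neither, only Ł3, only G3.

neither

In Ł3: at x = 0, y = 1/2 the value is 0 — not a tautology.
In G3: at x = 0, y = 1/2 the value is 0 — not a tautology.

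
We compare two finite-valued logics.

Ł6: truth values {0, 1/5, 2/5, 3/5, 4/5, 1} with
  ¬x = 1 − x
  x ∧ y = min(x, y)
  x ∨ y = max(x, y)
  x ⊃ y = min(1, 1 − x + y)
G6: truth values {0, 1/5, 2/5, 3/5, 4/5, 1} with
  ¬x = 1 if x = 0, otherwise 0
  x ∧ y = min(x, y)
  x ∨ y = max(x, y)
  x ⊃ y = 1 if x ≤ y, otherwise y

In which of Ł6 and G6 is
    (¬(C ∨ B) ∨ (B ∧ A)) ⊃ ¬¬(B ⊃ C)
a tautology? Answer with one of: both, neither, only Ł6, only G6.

In Ł6: at A = 1/5, B = 1, C = 0 the value is 4/5 — not a tautology.
In G6: at A = 1/5, B = 1/5, C = 0 the value is 0 — not a tautology.

neither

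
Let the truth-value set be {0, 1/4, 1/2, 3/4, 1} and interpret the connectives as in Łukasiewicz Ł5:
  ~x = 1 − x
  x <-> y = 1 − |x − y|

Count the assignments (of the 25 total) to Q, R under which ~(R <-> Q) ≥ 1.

2

value 1: 2 assignments (counts)
value 3/4: 4 assignments
value 1/2: 6 assignments
value 1/4: 8 assignments
value 0: 5 assignments
So 2 of the 25 assignments meet the threshold.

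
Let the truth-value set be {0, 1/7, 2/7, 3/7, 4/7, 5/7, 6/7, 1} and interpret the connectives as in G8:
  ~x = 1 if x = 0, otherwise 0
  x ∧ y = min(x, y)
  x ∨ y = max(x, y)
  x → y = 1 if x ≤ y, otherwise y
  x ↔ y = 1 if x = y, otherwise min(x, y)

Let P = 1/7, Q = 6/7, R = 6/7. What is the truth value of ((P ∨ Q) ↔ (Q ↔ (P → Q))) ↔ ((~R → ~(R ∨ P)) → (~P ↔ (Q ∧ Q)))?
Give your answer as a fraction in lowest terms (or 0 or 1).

0

P ∨ Q = 1/7 ∨ 6/7 = 6/7
P → Q = 1/7 → 6/7 = 1
Q ↔ (P → Q) = 6/7 ↔ 1 = 6/7
(P ∨ Q) ↔ (Q ↔ (P → Q)) = 6/7 ↔ 6/7 = 1
~R = ~6/7 = 0
R ∨ P = 6/7 ∨ 1/7 = 6/7
~(R ∨ P) = ~6/7 = 0
~R → ~(R ∨ P) = 0 → 0 = 1
~P = ~1/7 = 0
Q ∧ Q = 6/7 ∧ 6/7 = 6/7
~P ↔ (Q ∧ Q) = 0 ↔ 6/7 = 0
(~R → ~(R ∨ P)) → (~P ↔ (Q ∧ Q)) = 1 → 0 = 0
((P ∨ Q) ↔ (Q ↔ (P → Q))) ↔ ((~R → ~(R ∨ P)) → (~P ↔ (Q ∧ Q))) = 1 ↔ 0 = 0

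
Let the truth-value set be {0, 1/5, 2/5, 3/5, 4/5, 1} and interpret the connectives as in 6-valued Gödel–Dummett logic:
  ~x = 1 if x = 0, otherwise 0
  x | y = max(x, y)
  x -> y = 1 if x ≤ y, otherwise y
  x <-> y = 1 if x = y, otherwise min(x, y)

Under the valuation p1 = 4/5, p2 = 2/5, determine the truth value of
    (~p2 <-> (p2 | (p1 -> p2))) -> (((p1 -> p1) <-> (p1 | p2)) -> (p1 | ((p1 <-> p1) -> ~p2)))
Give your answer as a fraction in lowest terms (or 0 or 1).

1

~p2 = ~2/5 = 0
p1 -> p2 = 4/5 -> 2/5 = 2/5
p2 | (p1 -> p2) = 2/5 | 2/5 = 2/5
~p2 <-> (p2 | (p1 -> p2)) = 0 <-> 2/5 = 0
p1 -> p1 = 4/5 -> 4/5 = 1
p1 | p2 = 4/5 | 2/5 = 4/5
(p1 -> p1) <-> (p1 | p2) = 1 <-> 4/5 = 4/5
p1 <-> p1 = 4/5 <-> 4/5 = 1
~p2 = ~2/5 = 0
(p1 <-> p1) -> ~p2 = 1 -> 0 = 0
p1 | ((p1 <-> p1) -> ~p2) = 4/5 | 0 = 4/5
((p1 -> p1) <-> (p1 | p2)) -> (p1 | ((p1 <-> p1) -> ~p2)) = 4/5 -> 4/5 = 1
(~p2 <-> (p2 | (p1 -> p2))) -> (((p1 -> p1) <-> (p1 | p2)) -> (p1 | ((p1 <-> p1) -> ~p2))) = 0 -> 1 = 1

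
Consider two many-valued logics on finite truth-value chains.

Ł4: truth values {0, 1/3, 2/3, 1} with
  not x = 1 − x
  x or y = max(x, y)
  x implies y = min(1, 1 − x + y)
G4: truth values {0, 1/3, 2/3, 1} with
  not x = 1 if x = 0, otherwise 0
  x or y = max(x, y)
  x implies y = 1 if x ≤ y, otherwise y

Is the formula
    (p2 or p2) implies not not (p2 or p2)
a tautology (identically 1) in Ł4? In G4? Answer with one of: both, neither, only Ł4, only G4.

In Ł4: every assignment gives 1 — tautology.
In G4: every assignment gives 1 — tautology.

both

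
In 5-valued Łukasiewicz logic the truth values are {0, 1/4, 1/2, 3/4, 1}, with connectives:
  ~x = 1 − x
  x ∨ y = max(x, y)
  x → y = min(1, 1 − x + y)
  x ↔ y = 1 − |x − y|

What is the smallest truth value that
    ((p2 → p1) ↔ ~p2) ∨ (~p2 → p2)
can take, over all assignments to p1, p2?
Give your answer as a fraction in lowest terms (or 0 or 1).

3/4

Take p1 = 1/4, p2 = 1/4:
p2 → p1 = 1/4 → 1/4 = 1
~p2 = ~1/4 = 3/4
(p2 → p1) ↔ ~p2 = 1 ↔ 3/4 = 3/4
~p2 = ~1/4 = 3/4
~p2 → p2 = 3/4 → 1/4 = 1/2
((p2 → p1) ↔ ~p2) ∨ (~p2 → p2) = 3/4 ∨ 1/2 = 3/4
No assignment yields a value below 3/4, so this is the minimum.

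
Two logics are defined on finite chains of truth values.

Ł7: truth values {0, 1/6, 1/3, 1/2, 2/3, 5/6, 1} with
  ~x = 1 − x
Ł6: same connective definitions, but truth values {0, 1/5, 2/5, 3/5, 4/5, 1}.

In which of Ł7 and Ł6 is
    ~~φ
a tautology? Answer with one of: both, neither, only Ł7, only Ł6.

neither

In Ł7: at φ = 0 the value is 0 — not a tautology.
In Ł6: at φ = 0 the value is 0 — not a tautology.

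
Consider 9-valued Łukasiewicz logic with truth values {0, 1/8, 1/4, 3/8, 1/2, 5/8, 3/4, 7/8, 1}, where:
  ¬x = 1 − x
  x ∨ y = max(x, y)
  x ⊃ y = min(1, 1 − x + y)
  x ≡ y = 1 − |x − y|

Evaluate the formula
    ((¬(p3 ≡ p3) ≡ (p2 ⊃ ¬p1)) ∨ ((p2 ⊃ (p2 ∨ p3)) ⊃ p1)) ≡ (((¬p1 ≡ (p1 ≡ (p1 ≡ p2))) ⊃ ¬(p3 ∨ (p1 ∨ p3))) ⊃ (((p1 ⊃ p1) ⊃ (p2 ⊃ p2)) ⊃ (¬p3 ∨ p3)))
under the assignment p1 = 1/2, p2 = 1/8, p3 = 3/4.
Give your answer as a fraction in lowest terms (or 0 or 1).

1/2

p3 ≡ p3 = 3/4 ≡ 3/4 = 1
¬(p3 ≡ p3) = ¬1 = 0
¬p1 = ¬1/2 = 1/2
p2 ⊃ ¬p1 = 1/8 ⊃ 1/2 = 1
¬(p3 ≡ p3) ≡ (p2 ⊃ ¬p1) = 0 ≡ 1 = 0
p2 ∨ p3 = 1/8 ∨ 3/4 = 3/4
p2 ⊃ (p2 ∨ p3) = 1/8 ⊃ 3/4 = 1
(p2 ⊃ (p2 ∨ p3)) ⊃ p1 = 1 ⊃ 1/2 = 1/2
(¬(p3 ≡ p3) ≡ (p2 ⊃ ¬p1)) ∨ ((p2 ⊃ (p2 ∨ p3)) ⊃ p1) = 0 ∨ 1/2 = 1/2
¬p1 = ¬1/2 = 1/2
p1 ≡ p2 = 1/2 ≡ 1/8 = 5/8
p1 ≡ (p1 ≡ p2) = 1/2 ≡ 5/8 = 7/8
¬p1 ≡ (p1 ≡ (p1 ≡ p2)) = 1/2 ≡ 7/8 = 5/8
p1 ∨ p3 = 1/2 ∨ 3/4 = 3/4
p3 ∨ (p1 ∨ p3) = 3/4 ∨ 3/4 = 3/4
¬(p3 ∨ (p1 ∨ p3)) = ¬3/4 = 1/4
(¬p1 ≡ (p1 ≡ (p1 ≡ p2))) ⊃ ¬(p3 ∨ (p1 ∨ p3)) = 5/8 ⊃ 1/4 = 5/8
p1 ⊃ p1 = 1/2 ⊃ 1/2 = 1
p2 ⊃ p2 = 1/8 ⊃ 1/8 = 1
(p1 ⊃ p1) ⊃ (p2 ⊃ p2) = 1 ⊃ 1 = 1
¬p3 = ¬3/4 = 1/4
¬p3 ∨ p3 = 1/4 ∨ 3/4 = 3/4
((p1 ⊃ p1) ⊃ (p2 ⊃ p2)) ⊃ (¬p3 ∨ p3) = 1 ⊃ 3/4 = 3/4
((¬p1 ≡ (p1 ≡ (p1 ≡ p2))) ⊃ ¬(p3 ∨ (p1 ∨ p3))) ⊃ (((p1 ⊃ p1) ⊃ (p2 ⊃ p2)) ⊃ (¬p3 ∨ p3)) = 5/8 ⊃ 3/4 = 1
((¬(p3 ≡ p3) ≡ (p2 ⊃ ¬p1)) ∨ ((p2 ⊃ (p2 ∨ p3)) ⊃ p1)) ≡ (((¬p1 ≡ (p1 ≡ (p1 ≡ p2))) ⊃ ¬(p3 ∨ (p1 ∨ p3))) ⊃ (((p1 ⊃ p1) ⊃ (p2 ⊃ p2)) ⊃ (¬p3 ∨ p3))) = 1/2 ≡ 1 = 1/2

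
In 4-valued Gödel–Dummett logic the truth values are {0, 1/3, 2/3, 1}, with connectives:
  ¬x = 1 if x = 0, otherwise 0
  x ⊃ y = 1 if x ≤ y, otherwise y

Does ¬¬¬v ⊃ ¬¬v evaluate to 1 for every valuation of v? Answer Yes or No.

Counterexample: take v = 0.
¬v = ¬0 = 1
¬¬v = ¬1 = 0
¬¬¬v = ¬0 = 1
¬v = ¬0 = 1
¬¬v = ¬1 = 0
¬¬¬v ⊃ ¬¬v = 1 ⊃ 0 = 0
This gives 0 ≠ 1.

No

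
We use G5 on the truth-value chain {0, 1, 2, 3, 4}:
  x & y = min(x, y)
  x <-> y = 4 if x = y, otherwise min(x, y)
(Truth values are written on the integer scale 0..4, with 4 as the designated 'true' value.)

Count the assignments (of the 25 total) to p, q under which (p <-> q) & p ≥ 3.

4

value 4: 1 assignment (counts)
value 3: 3 assignments (counts)
value 2: 5 assignments
value 1: 7 assignments
value 0: 9 assignments
So 4 of the 25 assignments meet the threshold.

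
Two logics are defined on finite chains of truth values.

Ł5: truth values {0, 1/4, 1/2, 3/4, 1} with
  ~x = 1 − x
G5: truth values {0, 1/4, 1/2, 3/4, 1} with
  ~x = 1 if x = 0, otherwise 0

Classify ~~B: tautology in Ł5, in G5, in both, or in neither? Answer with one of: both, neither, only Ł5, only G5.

neither

In Ł5: at B = 0 the value is 0 — not a tautology.
In G5: at B = 0 the value is 0 — not a tautology.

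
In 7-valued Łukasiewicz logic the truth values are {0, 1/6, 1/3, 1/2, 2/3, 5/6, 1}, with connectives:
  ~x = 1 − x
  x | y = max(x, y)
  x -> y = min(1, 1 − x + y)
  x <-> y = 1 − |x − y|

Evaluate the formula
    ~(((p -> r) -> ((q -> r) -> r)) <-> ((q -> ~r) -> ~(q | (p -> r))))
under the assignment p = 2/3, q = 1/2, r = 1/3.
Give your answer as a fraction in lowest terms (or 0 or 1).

1/2

p -> r = 2/3 -> 1/3 = 2/3
q -> r = 1/2 -> 1/3 = 5/6
(q -> r) -> r = 5/6 -> 1/3 = 1/2
(p -> r) -> ((q -> r) -> r) = 2/3 -> 1/2 = 5/6
~r = ~1/3 = 2/3
q -> ~r = 1/2 -> 2/3 = 1
p -> r = 2/3 -> 1/3 = 2/3
q | (p -> r) = 1/2 | 2/3 = 2/3
~(q | (p -> r)) = ~2/3 = 1/3
(q -> ~r) -> ~(q | (p -> r)) = 1 -> 1/3 = 1/3
((p -> r) -> ((q -> r) -> r)) <-> ((q -> ~r) -> ~(q | (p -> r))) = 5/6 <-> 1/3 = 1/2
~(((p -> r) -> ((q -> r) -> r)) <-> ((q -> ~r) -> ~(q | (p -> r)))) = ~1/2 = 1/2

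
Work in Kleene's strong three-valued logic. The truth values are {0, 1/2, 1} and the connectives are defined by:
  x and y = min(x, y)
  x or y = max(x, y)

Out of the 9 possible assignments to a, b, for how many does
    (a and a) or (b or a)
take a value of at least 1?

a = 0, b = 0 ↦ 0  <
a = 0, b = 1/2 ↦ 1/2  <
a = 0, b = 1 ↦ 1  ≥
a = 1/2, b = 0 ↦ 1/2  <
a = 1/2, b = 1/2 ↦ 1/2  <
a = 1/2, b = 1 ↦ 1  ≥
a = 1, b = 0 ↦ 1  ≥
a = 1, b = 1/2 ↦ 1  ≥
a = 1, b = 1 ↦ 1  ≥
So 5 of the 9 assignments meet the threshold.

5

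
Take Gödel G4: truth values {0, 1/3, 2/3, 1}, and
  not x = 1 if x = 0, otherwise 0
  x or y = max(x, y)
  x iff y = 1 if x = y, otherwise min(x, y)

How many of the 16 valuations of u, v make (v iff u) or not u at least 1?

u = 0, v = 0 ↦ 1  ≥
u = 0, v = 1/3 ↦ 1  ≥
u = 0, v = 2/3 ↦ 1  ≥
u = 0, v = 1 ↦ 1  ≥
u = 1/3, v = 0 ↦ 0  <
u = 1/3, v = 1/3 ↦ 1  ≥
u = 1/3, v = 2/3 ↦ 1/3  <
u = 1/3, v = 1 ↦ 1/3  <
u = 2/3, v = 0 ↦ 0  <
u = 2/3, v = 1/3 ↦ 1/3  <
u = 2/3, v = 2/3 ↦ 1  ≥
u = 2/3, v = 1 ↦ 2/3  <
u = 1, v = 0 ↦ 0  <
u = 1, v = 1/3 ↦ 1/3  <
u = 1, v = 2/3 ↦ 2/3  <
u = 1, v = 1 ↦ 1  ≥
So 7 of the 16 assignments meet the threshold.

7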